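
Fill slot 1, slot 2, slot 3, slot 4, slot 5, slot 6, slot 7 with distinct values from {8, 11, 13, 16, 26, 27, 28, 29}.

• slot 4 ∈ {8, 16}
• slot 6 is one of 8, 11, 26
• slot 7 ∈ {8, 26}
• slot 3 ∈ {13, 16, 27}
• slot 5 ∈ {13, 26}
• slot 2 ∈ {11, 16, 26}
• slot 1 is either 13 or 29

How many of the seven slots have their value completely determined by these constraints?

Among the 7 variables, 27 fits only slot 3 (and all 7 values in {8, 11, 13, 16, 26, 27, 29} must be used), so slot 3 = 27.
The 6 still-open variables draw from only 6 values {8, 11, 13, 16, 26, 29}, so each is used; only slot 1 can be 29, hence slot 1 = 29.
Among the 5 still-open variables, 13 fits only slot 5 (and all 5 values in {8, 11, 13, 16, 26} must be used), so slot 5 = 13.
Determined: slot 1=29, slot 3=27, slot 5=13. The other slots each still have more than one consistent value. That makes 3.

3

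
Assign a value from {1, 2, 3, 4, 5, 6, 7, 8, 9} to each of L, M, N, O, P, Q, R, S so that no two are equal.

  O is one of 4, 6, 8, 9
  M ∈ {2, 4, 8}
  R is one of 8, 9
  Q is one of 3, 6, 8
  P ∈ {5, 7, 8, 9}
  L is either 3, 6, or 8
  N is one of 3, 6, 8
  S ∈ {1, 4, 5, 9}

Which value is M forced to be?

2

The 3 variables L, N, Q are confined to {3, 6, 8}, which locks those values in; drop them from M, O, P, R.
R's domain is down to {9}, so R = 9. So O, P, S can't be 9.
O's domain is down to {4}, so O = 4. Eliminate 4 elsewhere: M, S.
So M = 2.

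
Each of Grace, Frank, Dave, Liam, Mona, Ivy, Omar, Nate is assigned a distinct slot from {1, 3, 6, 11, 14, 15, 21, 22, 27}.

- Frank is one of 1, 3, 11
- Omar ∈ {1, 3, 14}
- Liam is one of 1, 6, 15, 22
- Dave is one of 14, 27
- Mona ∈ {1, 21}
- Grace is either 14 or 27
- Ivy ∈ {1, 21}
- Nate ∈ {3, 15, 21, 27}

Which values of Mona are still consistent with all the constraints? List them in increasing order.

1, 21

Grace and Dave share exactly the 2 values {14, 27}; by pigeonhole those values go to them, so strike 14, 27 from Omar, Nate.
Mona and Ivy between them cover only {1, 21} — a naked pair. Remove those values from Frank, Liam, Omar, Nate.
Omar must be 3 (only option left). Remove 3 from Frank, Nate.
Nate must be 15 (only option left). Strike 15 from Liam.
That leaves Frank = 11.
No further eliminations apply; Mona can still be any of 1, 21.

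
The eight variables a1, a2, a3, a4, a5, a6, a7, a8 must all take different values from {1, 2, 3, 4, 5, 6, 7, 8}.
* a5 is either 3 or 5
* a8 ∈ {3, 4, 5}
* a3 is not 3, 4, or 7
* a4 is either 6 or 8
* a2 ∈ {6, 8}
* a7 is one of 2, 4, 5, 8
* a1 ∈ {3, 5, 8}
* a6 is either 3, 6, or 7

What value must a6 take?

7

The 8 variables draw from only 8 values {1, 2, 3, 4, 5, 6, 7, 8}, so each is used; only a3 can be 1, hence a3 = 1.
Among the 7 still-open variables, 2 fits only a7 (and all 7 values in {2, 3, 4, 5, 6, 7, 8} must be used), so a7 = 2.
The 6 still-open variables together cover exactly {3, 4, 5, 6, 7, 8} — 6 values for 6 variables — and 4 appears only in a8's list, so a8 = 4.
The 5 still-open variables together cover exactly {3, 5, 6, 7, 8} — 5 values for 5 variables — and 7 appears only in a6's list, so a6 = 7.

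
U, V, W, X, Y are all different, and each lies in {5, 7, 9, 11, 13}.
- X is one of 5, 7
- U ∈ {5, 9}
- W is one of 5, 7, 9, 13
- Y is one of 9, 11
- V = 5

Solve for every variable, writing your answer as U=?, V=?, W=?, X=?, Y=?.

U=9, V=5, W=13, X=7, Y=11

V has just one choice, so V = 5. Remove 5 from U, W, X.
X's domain is down to {7}, so X = 7. Eliminate 7 elsewhere: W.
U must be 9 (only option left). So W, Y can't be 9.
W must be 13 (only option left).
Y must be 11 (only option left).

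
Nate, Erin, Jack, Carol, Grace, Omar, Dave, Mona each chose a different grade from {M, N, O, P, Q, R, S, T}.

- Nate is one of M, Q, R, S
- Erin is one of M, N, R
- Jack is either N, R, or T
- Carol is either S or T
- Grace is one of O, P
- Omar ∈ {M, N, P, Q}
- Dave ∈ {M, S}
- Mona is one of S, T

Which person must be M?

Among the 8 variables, O fits only Grace (and all 8 values in {M, N, O, P, Q, R, S, T} must be used), so Grace = O.
The 7 still-open variables together cover exactly {M, N, P, Q, R, S, T} — 7 values for 7 variables — and P appears only in Omar's list, so Omar = P.
Among the 6 still-open variables, Q fits only Nate (and all 6 values in {M, N, Q, R, S, T} must be used), so Nate = Q.
Carol and Mona between them cover only {S, T} — a naked pair. Remove those values from Jack, Dave.
So M goes to Dave.

Dave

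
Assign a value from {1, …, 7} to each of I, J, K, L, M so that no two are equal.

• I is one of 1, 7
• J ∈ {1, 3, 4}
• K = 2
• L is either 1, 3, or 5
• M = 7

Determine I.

K's domain is down to {2}, so K = 2.
M has just one choice, so M = 7. Eliminate 7 elsewhere: I.
So I = 1.

1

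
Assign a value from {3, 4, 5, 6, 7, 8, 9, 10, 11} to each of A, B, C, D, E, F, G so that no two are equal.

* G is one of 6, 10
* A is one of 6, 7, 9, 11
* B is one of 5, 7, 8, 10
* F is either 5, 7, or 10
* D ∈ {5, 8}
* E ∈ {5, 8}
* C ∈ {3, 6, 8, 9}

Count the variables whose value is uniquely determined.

1

D and E share exactly the 2 values {5, 8}; by pigeonhole those values go to them, so strike 5, 8 from B, C, F.
B and F share exactly the 2 values {7, 10}; by pigeonhole those values go to them, so strike 7, 10 from A, G.
G has just one choice, so G = 6. Eliminate 6 elsewhere: A, C.
Determined: G=6. The other variables each still have more than one consistent value. That makes 1.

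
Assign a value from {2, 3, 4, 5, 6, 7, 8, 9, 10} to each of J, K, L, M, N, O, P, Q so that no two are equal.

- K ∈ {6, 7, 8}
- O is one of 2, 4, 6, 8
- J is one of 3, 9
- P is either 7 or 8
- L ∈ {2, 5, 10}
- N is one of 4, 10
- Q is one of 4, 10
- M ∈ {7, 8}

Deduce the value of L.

The 2 variables M and P are confined to {7, 8}, which locks those values in; drop them from K, O.
K has just one choice, so K = 6. So O can't be 6.
N and Q between them cover only {4, 10} — a naked pair. Remove those values from L, O.
O's domain is down to {2}, so O = 2. Remove 2 from L.
So L = 5.

5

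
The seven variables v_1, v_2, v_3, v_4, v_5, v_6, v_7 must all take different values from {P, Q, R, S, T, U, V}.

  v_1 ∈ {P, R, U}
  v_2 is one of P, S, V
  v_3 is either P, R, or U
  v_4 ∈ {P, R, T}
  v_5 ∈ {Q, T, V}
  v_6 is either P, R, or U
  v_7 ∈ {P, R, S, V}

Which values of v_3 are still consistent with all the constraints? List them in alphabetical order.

The 7 variables together cover exactly {P, Q, R, S, T, U, V} — 7 values for 7 variables — and Q appears only in v_5's list, so v_5 = Q.
Among the 6 still-open variables, T fits only v_4 (and all 6 values in {P, R, S, T, U, V} must be used), so v_4 = T.
The 3 variables v_1, v_3, v_6 are confined to {P, R, U}, which locks those values in; drop them from v_2, v_7.
No further eliminations apply; v_3 can still be any of P, R, U.

P, R, U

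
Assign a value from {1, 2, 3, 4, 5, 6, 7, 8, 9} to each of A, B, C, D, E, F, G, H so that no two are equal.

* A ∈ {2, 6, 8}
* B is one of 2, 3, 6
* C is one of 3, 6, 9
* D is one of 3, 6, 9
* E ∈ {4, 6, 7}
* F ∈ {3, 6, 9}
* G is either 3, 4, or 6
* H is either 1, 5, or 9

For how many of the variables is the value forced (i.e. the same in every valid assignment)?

C, D, F share exactly the 3 values {3, 6, 9}; by pigeonhole those values go to them, so strike 3, 6, 9 from A, B, E, G, H.
B has just one choice, so B = 2. Remove 2 from A.
That leaves G = 4. Remove 4 from E.
A's domain is down to {8}, so A = 8.
E has just one choice, so E = 7.
Determined: A=8, B=2, E=7, G=4. The other variables each still have more than one consistent value. That makes 4.

4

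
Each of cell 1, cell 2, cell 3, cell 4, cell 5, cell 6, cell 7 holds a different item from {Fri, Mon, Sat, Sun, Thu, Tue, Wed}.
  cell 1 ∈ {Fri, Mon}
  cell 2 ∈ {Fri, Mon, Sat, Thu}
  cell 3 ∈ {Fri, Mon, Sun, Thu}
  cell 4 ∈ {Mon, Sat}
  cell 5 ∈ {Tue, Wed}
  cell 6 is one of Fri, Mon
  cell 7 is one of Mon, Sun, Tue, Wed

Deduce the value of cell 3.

Sun

The 2 variables cell 1 and cell 6 are confined to {Fri, Mon}, which locks those values in; drop them from cell 2, cell 3, cell 4, cell 7.
That leaves cell 4 = Sat. Remove Sat from cell 2.
cell 2's domain is down to {Thu}, so cell 2 = Thu. Eliminate Thu elsewhere: cell 3.
So cell 3 = Sun.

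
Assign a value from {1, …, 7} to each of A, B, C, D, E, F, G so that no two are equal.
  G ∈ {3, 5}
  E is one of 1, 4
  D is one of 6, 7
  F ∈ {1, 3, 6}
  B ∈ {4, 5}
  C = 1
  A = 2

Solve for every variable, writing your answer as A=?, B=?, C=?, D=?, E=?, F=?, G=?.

A's domain is down to {2}, so A = 2.
That leaves C = 1. So E, F can't be 1.
E must be 4 (only option left). Remove 4 from B.
B has just one choice, so B = 5. So G can't be 5.
G has just one choice, so G = 3. Remove 3 from F.
That leaves F = 6. So D can't be 6.
D's domain is down to {7}, so D = 7.

A=2, B=5, C=1, D=7, E=4, F=6, G=3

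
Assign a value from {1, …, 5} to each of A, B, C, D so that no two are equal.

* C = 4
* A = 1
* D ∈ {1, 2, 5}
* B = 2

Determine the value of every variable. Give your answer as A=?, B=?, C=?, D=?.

A=1, B=2, C=4, D=5

A must be 1 (only option left). Eliminate 1 elsewhere: D.
B must be 2 (only option left). So D can't be 2.
C's domain is down to {4}, so C = 4.
D's domain is down to {5}, so D = 5.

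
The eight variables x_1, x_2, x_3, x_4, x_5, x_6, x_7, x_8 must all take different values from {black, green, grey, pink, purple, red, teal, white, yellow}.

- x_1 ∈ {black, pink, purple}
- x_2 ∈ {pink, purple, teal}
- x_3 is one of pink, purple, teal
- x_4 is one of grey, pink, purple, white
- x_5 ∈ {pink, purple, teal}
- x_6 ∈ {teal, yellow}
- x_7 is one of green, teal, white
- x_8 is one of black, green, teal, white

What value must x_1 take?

Among the 8 variables, grey fits only x_4 (and all 8 values in {black, green, grey, pink, purple, teal, white, yellow} must be used), so x_4 = grey.
Among the 7 still-open variables, yellow fits only x_6 (and all 7 values in {black, green, pink, purple, teal, white, yellow} must be used), so x_6 = yellow.
The 3 variables x_2, x_3, x_5 are confined to {pink, purple, teal}, which locks those values in; drop them from x_1, x_7, x_8.
So x_1 = black.

black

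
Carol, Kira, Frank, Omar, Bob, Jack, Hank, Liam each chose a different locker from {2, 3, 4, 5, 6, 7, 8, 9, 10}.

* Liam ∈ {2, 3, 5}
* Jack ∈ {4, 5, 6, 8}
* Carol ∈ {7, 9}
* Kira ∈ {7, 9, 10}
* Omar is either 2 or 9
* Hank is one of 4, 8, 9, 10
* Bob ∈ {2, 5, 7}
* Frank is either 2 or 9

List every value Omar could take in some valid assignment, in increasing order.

The 2 variables Frank and Omar are confined to {2, 9}, which locks those values in; drop them from Carol, Kira, Bob, Hank, Liam.
Carol has just one choice, so Carol = 7. Remove 7 from Kira, Bob.
That leaves Kira = 10. Eliminate 10 elsewhere: Hank.
That leaves Bob = 5. So Jack, Liam can't be 5.
Liam has just one choice, so Liam = 3.
No further eliminations apply; Omar can still be any of 2, 9.

2, 9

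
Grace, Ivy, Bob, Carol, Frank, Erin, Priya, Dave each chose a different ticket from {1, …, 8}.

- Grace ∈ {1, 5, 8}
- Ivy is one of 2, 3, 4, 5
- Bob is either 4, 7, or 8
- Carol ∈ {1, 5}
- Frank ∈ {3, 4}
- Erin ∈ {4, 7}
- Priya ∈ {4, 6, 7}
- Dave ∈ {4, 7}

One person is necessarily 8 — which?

The 8 variables draw from only 8 values {1, 2, 3, 4, 5, 6, 7, 8}, so each is used; only Ivy can be 2, hence Ivy = 2.
The 7 still-open variables together cover exactly {1, 3, 4, 5, 6, 7, 8} — 7 values for 7 variables — and 3 appears only in Frank's list, so Frank = 3.
The 6 still-open variables together cover exactly {1, 4, 5, 6, 7, 8} — 6 values for 6 variables — and 6 appears only in Priya's list, so Priya = 6.
Erin and Dave share exactly the 2 values {4, 7}; by pigeonhole those values go to them, so strike 4, 7 from Bob.
So 8 goes to Bob.

Bob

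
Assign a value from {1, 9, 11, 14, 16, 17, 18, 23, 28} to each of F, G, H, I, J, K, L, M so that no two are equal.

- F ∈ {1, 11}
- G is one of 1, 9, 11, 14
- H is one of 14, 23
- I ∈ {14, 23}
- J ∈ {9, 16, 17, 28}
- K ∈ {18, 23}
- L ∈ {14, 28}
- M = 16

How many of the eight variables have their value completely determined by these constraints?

M must be 16 (only option left). Eliminate 16 elsewhere: J.
H and I between them cover only {14, 23} — a naked pair. Remove those values from G, K, L.
K's domain is down to {18}, so K = 18.
L has just one choice, so L = 28. So J can't be 28.
Determined: K=18, L=28, M=16. The other variables each still have more than one consistent value. That makes 3.

3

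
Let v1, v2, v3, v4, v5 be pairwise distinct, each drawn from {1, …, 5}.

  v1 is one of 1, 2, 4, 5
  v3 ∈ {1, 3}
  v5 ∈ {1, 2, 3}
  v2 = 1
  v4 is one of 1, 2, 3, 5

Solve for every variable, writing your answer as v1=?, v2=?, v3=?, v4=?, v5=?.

v2's domain is down to {1}, so v2 = 1. Remove 1 from v1, v3, v4, v5.
That leaves v3 = 3. So v4, v5 can't be 3.
v5 has just one choice, so v5 = 2. Remove 2 from v1, v4.
v4's domain is down to {5}, so v4 = 5. Strike 5 from v1.
v1 has just one choice, so v1 = 4.

v1=4, v2=1, v3=3, v4=5, v5=2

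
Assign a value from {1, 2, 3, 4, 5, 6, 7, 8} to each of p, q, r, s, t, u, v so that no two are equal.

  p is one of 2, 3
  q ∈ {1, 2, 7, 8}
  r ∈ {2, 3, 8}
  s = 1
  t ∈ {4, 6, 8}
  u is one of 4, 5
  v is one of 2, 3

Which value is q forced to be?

7

s has just one choice, so s = 1. So q can't be 1.
p and v between them cover only {2, 3} — a naked pair. Remove those values from q, r.
r must be 8 (only option left). So q, t can't be 8.
So q = 7.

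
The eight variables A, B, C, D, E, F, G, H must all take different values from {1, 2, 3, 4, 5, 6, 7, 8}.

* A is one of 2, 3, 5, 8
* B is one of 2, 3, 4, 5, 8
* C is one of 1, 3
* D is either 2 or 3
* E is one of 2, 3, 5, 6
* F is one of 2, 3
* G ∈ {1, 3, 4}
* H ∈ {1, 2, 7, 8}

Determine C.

The 8 variables draw from only 8 values {1, 2, 3, 4, 5, 6, 7, 8}, so each is used; only E can be 6, hence E = 6.
Among the 7 still-open variables, 7 fits only H (and all 7 values in {1, 2, 3, 4, 5, 7, 8} must be used), so H = 7.
The 2 variables D and F are confined to {2, 3}, which locks those values in; drop them from A, B, C, G.
So C = 1.

1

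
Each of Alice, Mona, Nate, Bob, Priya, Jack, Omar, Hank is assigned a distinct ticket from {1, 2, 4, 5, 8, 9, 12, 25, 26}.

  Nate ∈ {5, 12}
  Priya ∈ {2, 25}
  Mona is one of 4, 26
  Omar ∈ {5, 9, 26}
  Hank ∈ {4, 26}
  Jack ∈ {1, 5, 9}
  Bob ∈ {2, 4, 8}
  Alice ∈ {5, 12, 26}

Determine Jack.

Mona and Hank between them cover only {4, 26} — a naked pair. Remove those values from Alice, Bob, Omar.
Alice and Nate share exactly the 2 values {5, 12}; by pigeonhole those values go to them, so strike 5, 12 from Jack, Omar.
Omar's domain is down to {9}, so Omar = 9. Eliminate 9 elsewhere: Jack.
So Jack = 1.

1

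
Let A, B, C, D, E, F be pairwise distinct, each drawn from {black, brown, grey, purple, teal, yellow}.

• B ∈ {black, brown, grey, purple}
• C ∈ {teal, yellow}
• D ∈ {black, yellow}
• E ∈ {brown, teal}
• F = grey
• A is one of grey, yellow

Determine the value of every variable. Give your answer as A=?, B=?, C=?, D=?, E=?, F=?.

F's domain is down to {grey}, so F = grey. Strike grey from A, B.
That leaves A = yellow. So C, D can't be yellow.
C has just one choice, so C = teal. So E can't be teal.
D's domain is down to {black}, so D = black. Eliminate black elsewhere: B.
E's domain is down to {brown}, so E = brown. Eliminate brown elsewhere: B.
B has just one choice, so B = purple.

A=yellow, B=purple, C=teal, D=black, E=brown, F=grey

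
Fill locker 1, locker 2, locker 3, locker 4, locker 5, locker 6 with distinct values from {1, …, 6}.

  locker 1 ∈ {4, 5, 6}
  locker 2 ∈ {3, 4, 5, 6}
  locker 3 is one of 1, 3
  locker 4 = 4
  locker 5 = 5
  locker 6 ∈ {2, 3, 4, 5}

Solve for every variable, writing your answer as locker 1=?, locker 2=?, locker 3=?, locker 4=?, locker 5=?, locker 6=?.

locker 4 must be 4 (only option left). So locker 1, locker 2, locker 6 can't be 4.
That leaves locker 5 = 5. Eliminate 5 elsewhere: locker 1, locker 2, locker 6.
locker 1's domain is down to {6}, so locker 1 = 6. Strike 6 from locker 2.
That leaves locker 2 = 3. Eliminate 3 elsewhere: locker 3, locker 6.
locker 3 must be 1 (only option left).
That leaves locker 6 = 2.

locker 1=6, locker 2=3, locker 3=1, locker 4=4, locker 5=5, locker 6=2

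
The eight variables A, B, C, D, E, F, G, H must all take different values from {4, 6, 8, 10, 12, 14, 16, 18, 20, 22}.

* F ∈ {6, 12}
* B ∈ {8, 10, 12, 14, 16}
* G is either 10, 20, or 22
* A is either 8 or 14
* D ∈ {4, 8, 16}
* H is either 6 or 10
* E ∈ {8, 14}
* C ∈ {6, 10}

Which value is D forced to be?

A and E between them cover only {8, 14} — a naked pair. Remove those values from B, D.
C and H between them cover only {6, 10} — a naked pair. Remove those values from B, F, G.
F's domain is down to {12}, so F = 12. So B can't be 12.
B has just one choice, so B = 16. Strike 16 from D.
So D = 4.

4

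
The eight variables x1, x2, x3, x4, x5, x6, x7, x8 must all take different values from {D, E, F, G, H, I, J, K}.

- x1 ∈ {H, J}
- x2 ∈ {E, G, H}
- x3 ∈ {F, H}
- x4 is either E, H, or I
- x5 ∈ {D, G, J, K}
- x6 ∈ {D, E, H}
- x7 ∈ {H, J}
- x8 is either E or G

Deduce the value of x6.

The 8 variables together cover exactly {D, E, F, G, H, I, J, K} — 8 values for 8 variables — and F appears only in x3's list, so x3 = F.
The 7 still-open variables together cover exactly {D, E, G, H, I, J, K} — 7 values for 7 variables — and I appears only in x4's list, so x4 = I.
The 6 still-open variables draw from only 6 values {D, E, G, H, J, K}, so each is used; only x5 can be K, hence x5 = K.
Among the 5 still-open variables, D fits only x6 (and all 5 values in {D, E, G, H, J} must be used), so x6 = D.

D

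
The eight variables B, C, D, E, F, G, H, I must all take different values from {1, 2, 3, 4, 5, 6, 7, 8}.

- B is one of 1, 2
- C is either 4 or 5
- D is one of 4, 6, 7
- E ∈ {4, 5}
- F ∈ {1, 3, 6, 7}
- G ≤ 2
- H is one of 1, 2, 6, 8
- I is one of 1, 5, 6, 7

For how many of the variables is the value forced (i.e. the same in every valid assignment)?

2

The 8 variables draw from only 8 values {1, 2, 3, 4, 5, 6, 7, 8}, so each is used; only F can be 3, hence F = 3.
The 7 still-open variables together cover exactly {1, 2, 4, 5, 6, 7, 8} — 7 values for 7 variables — and 8 appears only in H's list, so H = 8.
The 2 variables B and G are confined to {1, 2}, which locks those values in; drop them from I.
C and E share exactly the 2 values {4, 5}; by pigeonhole those values go to them, so strike 4, 5 from D, I.
Determined: F=3, H=8. The other variables each still have more than one consistent value. That makes 2.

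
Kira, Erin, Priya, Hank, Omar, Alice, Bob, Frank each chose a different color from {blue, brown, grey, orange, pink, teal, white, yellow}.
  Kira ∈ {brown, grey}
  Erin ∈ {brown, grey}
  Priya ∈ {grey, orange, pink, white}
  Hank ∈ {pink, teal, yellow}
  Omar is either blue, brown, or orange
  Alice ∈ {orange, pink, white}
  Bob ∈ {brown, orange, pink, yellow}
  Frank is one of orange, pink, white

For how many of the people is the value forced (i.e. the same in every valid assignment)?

The 8 variables draw from only 8 values {blue, brown, grey, orange, pink, teal, white, yellow}, so each is used; only Omar can be blue, hence Omar = blue.
The 7 still-open variables together cover exactly {brown, grey, orange, pink, teal, white, yellow} — 7 values for 7 variables — and teal appears only in Hank's list, so Hank = teal.
Among the 6 still-open variables, yellow fits only Bob (and all 6 values in {brown, grey, orange, pink, white, yellow} must be used), so Bob = yellow.
Kira and Erin between them cover only {brown, grey} — a naked pair. Remove those values from Priya.
Determined: Hank=teal, Omar=blue, Bob=yellow. The other people each still have more than one consistent value. That makes 3.

3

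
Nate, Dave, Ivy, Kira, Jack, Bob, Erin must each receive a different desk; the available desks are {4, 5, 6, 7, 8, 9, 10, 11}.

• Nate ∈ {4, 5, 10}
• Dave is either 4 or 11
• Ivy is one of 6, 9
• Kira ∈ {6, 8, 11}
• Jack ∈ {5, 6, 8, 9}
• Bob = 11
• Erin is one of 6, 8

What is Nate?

Bob has just one choice, so Bob = 11. So Dave, Kira can't be 11.
Dave's domain is down to {4}, so Dave = 4. So Nate can't be 4.
The 5 still-open variables draw from only 5 values {5, 6, 8, 9, 10}, so each is used; only Nate can be 10, hence Nate = 10.

10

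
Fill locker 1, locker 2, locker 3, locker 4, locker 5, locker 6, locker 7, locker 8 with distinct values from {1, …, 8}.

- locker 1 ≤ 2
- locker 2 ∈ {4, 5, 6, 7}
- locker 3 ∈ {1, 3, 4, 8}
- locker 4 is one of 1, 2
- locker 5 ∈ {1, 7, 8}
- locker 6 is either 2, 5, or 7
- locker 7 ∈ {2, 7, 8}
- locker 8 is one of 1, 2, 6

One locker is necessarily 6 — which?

The 8 variables together cover exactly {1, 2, 3, 4, 5, 6, 7, 8} — 8 values for 8 variables — and 3 appears only in locker 3's list, so locker 3 = 3.
Among the 7 still-open variables, 4 fits only locker 2 (and all 7 values in {1, 2, 4, 5, 6, 7, 8} must be used), so locker 2 = 4.
The 6 still-open variables draw from only 6 values {1, 2, 5, 6, 7, 8}, so each is used; only locker 6 can be 5, hence locker 6 = 5.
Among the 5 still-open variables, 6 fits only locker 8 (and all 5 values in {1, 2, 6, 7, 8} must be used), so locker 8 = 6.

locker 8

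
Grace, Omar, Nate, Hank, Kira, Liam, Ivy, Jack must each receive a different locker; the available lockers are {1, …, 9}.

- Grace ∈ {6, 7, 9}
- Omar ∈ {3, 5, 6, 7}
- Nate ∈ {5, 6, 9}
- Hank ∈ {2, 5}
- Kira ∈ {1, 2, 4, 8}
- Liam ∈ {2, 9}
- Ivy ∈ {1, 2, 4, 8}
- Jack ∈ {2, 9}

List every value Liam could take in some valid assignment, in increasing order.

Liam and Jack share exactly the 2 values {2, 9}; by pigeonhole those values go to them, so strike 2, 9 from Grace, Nate, Hank, Kira, Ivy.
Hank must be 5 (only option left). So Omar, Nate can't be 5.
Nate must be 6 (only option left). Strike 6 from Grace, Omar.
Grace's domain is down to {7}, so Grace = 7. So Omar can't be 7.
That leaves Omar = 3.
No further eliminations apply; Liam can still be any of 2, 9.

2, 9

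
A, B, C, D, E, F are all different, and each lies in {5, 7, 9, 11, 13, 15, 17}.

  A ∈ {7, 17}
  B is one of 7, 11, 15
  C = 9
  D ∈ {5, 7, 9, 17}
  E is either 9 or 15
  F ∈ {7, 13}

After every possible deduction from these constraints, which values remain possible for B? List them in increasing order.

7, 11

C has just one choice, so C = 9. Remove 9 from D, E.
E must be 15 (only option left). Strike 15 from B.
No further eliminations apply; B can still be any of 7, 11.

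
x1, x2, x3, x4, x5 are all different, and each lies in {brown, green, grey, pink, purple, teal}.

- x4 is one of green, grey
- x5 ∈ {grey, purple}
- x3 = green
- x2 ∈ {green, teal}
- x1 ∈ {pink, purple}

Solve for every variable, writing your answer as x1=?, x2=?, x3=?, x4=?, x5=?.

x3's domain is down to {green}, so x3 = green. Strike green from x2, x4.
x4's domain is down to {grey}, so x4 = grey. Remove grey from x5.
x5 has just one choice, so x5 = purple. Strike purple from x1.
x1 must be pink (only option left).
x2 has just one choice, so x2 = teal.

x1=pink, x2=teal, x3=green, x4=grey, x5=purple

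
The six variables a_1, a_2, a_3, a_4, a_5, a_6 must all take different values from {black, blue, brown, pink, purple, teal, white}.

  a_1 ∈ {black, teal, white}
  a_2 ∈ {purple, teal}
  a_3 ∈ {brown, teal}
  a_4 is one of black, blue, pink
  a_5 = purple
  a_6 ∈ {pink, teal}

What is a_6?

pink

a_5 must be purple (only option left). So a_2 can't be purple.
That leaves a_2 = teal. Strike teal from a_1, a_3, a_6.
So a_6 = pink.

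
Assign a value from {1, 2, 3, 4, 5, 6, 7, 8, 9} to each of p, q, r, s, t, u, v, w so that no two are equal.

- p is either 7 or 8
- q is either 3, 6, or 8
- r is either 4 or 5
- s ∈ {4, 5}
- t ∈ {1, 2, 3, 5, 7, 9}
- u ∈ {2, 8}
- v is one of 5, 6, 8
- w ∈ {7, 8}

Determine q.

p and w between them cover only {7, 8} — a naked pair. Remove those values from q, t, u, v.
u must be 2 (only option left). Strike 2 from t.
The 2 variables r and s are confined to {4, 5}, which locks those values in; drop them from t, v.
v must be 6 (only option left). Eliminate 6 elsewhere: q.
So q = 3.

3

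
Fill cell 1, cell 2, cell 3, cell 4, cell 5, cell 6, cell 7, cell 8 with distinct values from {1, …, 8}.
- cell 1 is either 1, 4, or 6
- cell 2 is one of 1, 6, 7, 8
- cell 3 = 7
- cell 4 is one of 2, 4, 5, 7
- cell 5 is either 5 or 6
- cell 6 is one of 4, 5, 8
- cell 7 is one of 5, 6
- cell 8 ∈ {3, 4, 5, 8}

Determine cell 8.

3

cell 3's domain is down to {7}, so cell 3 = 7. Strike 7 from cell 2, cell 4.
The 7 still-open variables together cover exactly {1, 2, 3, 4, 5, 6, 8} — 7 values for 7 variables — and 2 appears only in cell 4's list, so cell 4 = 2.
The 6 still-open variables draw from only 6 values {1, 3, 4, 5, 6, 8}, so each is used; only cell 8 can be 3, hence cell 8 = 3.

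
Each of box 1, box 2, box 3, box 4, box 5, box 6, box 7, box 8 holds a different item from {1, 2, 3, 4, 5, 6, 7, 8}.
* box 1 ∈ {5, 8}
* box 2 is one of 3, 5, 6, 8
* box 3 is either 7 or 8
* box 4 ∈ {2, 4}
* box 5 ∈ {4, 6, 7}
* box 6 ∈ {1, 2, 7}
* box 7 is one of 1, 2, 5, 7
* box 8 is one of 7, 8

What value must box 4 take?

Among the 8 variables, 3 fits only box 2 (and all 8 values in {1, 2, 3, 4, 5, 6, 7, 8} must be used), so box 2 = 3.
Among the 7 still-open variables, 6 fits only box 5 (and all 7 values in {1, 2, 4, 5, 6, 7, 8} must be used), so box 5 = 6.
The 6 still-open variables draw from only 6 values {1, 2, 4, 5, 7, 8}, so each is used; only box 4 can be 4, hence box 4 = 4.

4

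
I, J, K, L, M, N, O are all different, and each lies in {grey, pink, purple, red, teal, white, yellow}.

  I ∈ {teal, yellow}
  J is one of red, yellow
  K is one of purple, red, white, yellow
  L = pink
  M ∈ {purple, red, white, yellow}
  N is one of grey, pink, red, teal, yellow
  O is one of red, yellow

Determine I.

L has just one choice, so L = pink. So N can't be pink.
Among the 6 still-open variables, grey fits only N (and all 6 values in {grey, purple, red, teal, white, yellow} must be used), so N = grey.
The 5 still-open variables together cover exactly {purple, red, teal, white, yellow} — 5 values for 5 variables — and teal appears only in I's list, so I = teal.

teal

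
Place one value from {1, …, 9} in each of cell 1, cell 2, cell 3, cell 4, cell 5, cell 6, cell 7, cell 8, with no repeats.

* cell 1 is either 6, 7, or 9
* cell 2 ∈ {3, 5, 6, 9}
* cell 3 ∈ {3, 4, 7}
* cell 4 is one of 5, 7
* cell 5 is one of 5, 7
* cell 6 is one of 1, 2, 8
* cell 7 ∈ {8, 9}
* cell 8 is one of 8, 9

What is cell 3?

4

cell 4 and cell 5 share exactly the 2 values {5, 7}; by pigeonhole those values go to them, so strike 5, 7 from cell 1, cell 2, cell 3.
cell 7 and cell 8 between them cover only {8, 9} — a naked pair. Remove those values from cell 1, cell 2, cell 6.
cell 1 has just one choice, so cell 1 = 6. Remove 6 from cell 2.
cell 2's domain is down to {3}, so cell 2 = 3. So cell 3 can't be 3.
So cell 3 = 4.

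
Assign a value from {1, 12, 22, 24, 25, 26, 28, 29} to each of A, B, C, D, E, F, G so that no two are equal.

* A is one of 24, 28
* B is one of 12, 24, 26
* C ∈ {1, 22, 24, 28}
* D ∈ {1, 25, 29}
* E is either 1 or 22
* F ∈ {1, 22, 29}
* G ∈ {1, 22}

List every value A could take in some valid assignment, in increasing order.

E and G between them cover only {1, 22} — a naked pair. Remove those values from C, D, F.
That leaves F = 29. Remove 29 from D.
D must be 25 (only option left).
A and C share exactly the 2 values {24, 28}; by pigeonhole those values go to them, so strike 24, 28 from B.
No further eliminations apply; A can still be any of 24, 28.

24, 28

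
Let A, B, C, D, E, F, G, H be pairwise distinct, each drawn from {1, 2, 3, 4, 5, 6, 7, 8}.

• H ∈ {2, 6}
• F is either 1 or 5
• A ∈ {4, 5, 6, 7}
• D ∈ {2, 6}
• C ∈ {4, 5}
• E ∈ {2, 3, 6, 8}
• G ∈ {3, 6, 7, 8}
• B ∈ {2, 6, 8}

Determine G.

7

Among the 8 variables, 1 fits only F (and all 8 values in {1, 2, 3, 4, 5, 6, 7, 8} must be used), so F = 1.
D and H share exactly the 2 values {2, 6}; by pigeonhole those values go to them, so strike 2, 6 from A, B, E, G.
B must be 8 (only option left). Strike 8 from E, G.
That leaves E = 3. Remove 3 from G.
So G = 7.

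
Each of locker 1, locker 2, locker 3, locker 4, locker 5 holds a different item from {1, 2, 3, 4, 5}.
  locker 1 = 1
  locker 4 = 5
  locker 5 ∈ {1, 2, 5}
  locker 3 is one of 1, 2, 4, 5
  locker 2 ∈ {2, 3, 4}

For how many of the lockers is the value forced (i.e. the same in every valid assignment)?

locker 1's domain is down to {1}, so locker 1 = 1. Strike 1 from locker 3, locker 5.
That leaves locker 4 = 5. So locker 3, locker 5 can't be 5.
locker 5's domain is down to {2}, so locker 5 = 2. So locker 2, locker 3 can't be 2.
locker 3 has just one choice, so locker 3 = 4. Remove 4 from locker 2.
locker 2 must be 3 (only option left).
Every locker is fixed: locker 1=1, locker 2=3, locker 3=4, locker 4=5, locker 5=2. That makes 5.

5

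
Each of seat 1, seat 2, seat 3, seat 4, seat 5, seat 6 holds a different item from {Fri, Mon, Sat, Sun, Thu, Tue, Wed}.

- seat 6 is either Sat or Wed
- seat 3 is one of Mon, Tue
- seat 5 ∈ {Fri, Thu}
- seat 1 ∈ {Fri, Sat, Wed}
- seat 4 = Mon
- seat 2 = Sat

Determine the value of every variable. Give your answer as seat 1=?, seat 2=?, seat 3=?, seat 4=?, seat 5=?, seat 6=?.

seat 2 must be Sat (only option left). Remove Sat from seat 1, seat 6.
seat 4's domain is down to {Mon}, so seat 4 = Mon. Eliminate Mon elsewhere: seat 3.
seat 6 has just one choice, so seat 6 = Wed. So seat 1 can't be Wed.
That leaves seat 1 = Fri. So seat 5 can't be Fri.
seat 3's domain is down to {Tue}, so seat 3 = Tue.
That leaves seat 5 = Thu.

seat 1=Fri, seat 2=Sat, seat 3=Tue, seat 4=Mon, seat 5=Thu, seat 6=Wed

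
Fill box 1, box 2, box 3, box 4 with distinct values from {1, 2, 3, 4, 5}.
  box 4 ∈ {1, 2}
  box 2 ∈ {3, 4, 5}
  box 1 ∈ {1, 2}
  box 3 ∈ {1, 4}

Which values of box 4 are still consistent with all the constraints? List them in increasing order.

box 1 and box 4 share exactly the 2 values {1, 2}; by pigeonhole those values go to them, so strike 1, 2 from box 3.
That leaves box 3 = 4. Strike 4 from box 2.
No further eliminations apply; box 4 can still be any of 1, 2.

1, 2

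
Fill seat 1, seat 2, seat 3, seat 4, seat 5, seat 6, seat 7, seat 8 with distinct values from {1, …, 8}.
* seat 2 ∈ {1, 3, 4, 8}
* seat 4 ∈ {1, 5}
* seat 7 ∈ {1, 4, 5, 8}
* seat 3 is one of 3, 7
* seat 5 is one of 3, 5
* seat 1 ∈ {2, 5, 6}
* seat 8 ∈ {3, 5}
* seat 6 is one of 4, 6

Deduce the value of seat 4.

1

The 8 variables together cover exactly {1, 2, 3, 4, 5, 6, 7, 8} — 8 values for 8 variables — and 2 appears only in seat 1's list, so seat 1 = 2.
Among the 7 still-open variables, 6 fits only seat 6 (and all 7 values in {1, 3, 4, 5, 6, 7, 8} must be used), so seat 6 = 6.
The 6 still-open variables draw from only 6 values {1, 3, 4, 5, 7, 8}, so each is used; only seat 3 can be 7, hence seat 3 = 7.
The 2 variables seat 5 and seat 8 are confined to {3, 5}, which locks those values in; drop them from seat 2, seat 4, seat 7.
So seat 4 = 1.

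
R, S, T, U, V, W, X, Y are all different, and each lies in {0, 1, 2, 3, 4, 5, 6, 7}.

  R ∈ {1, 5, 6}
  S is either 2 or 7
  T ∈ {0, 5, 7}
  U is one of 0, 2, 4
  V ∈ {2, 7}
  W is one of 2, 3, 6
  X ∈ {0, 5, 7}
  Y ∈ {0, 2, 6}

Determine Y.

6

Among the 8 variables, 1 fits only R (and all 8 values in {0, 1, 2, 3, 4, 5, 6, 7} must be used), so R = 1.
The 7 still-open variables draw from only 7 values {0, 2, 3, 4, 5, 6, 7}, so each is used; only W can be 3, hence W = 3.
The 6 still-open variables together cover exactly {0, 2, 4, 5, 6, 7} — 6 values for 6 variables — and 4 appears only in U's list, so U = 4.
The 5 still-open variables draw from only 5 values {0, 2, 5, 6, 7}, so each is used; only Y can be 6, hence Y = 6.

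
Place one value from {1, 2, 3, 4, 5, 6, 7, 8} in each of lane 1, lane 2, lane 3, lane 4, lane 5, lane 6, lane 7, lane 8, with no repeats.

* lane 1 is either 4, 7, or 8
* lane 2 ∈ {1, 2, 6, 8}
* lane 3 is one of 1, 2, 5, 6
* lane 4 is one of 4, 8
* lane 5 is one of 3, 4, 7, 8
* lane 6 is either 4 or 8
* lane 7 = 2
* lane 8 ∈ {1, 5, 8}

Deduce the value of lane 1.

lane 7 has just one choice, so lane 7 = 2. Strike 2 from lane 2, lane 3.
The 7 still-open variables draw from only 7 values {1, 3, 4, 5, 6, 7, 8}, so each is used; only lane 5 can be 3, hence lane 5 = 3.
The 6 still-open variables draw from only 6 values {1, 4, 5, 6, 7, 8}, so each is used; only lane 1 can be 7, hence lane 1 = 7.

7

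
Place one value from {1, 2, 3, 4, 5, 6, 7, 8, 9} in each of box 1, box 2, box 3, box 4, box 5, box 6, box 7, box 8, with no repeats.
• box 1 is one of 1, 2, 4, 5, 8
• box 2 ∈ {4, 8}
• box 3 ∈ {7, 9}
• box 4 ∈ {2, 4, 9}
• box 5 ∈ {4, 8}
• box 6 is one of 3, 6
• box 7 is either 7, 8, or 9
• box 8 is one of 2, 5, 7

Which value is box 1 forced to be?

The 2 variables box 2 and box 5 are confined to {4, 8}, which locks those values in; drop them from box 1, box 4, box 7.
box 3 and box 7 share exactly the 2 values {7, 9}; by pigeonhole those values go to them, so strike 7, 9 from box 4, box 8.
box 4's domain is down to {2}, so box 4 = 2. Eliminate 2 elsewhere: box 1, box 8.
box 8 must be 5 (only option left). Eliminate 5 elsewhere: box 1.
So box 1 = 1.

1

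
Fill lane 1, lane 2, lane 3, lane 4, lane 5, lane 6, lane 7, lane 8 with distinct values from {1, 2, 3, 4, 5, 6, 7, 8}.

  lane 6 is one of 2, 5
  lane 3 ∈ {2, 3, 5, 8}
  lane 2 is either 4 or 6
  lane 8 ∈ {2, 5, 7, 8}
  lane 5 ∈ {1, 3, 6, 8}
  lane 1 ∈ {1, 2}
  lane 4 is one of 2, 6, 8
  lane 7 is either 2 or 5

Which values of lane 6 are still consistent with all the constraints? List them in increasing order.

2, 5

The 8 variables together cover exactly {1, 2, 3, 4, 5, 6, 7, 8} — 8 values for 8 variables — and 4 appears only in lane 2's list, so lane 2 = 4.
The 7 still-open variables together cover exactly {1, 2, 3, 5, 6, 7, 8} — 7 values for 7 variables — and 7 appears only in lane 8's list, so lane 8 = 7.
The 2 variables lane 6 and lane 7 are confined to {2, 5}, which locks those values in; drop them from lane 1, lane 3, lane 4.
lane 1's domain is down to {1}, so lane 1 = 1. Strike 1 from lane 5.
No further eliminations apply; lane 6 can still be any of 2, 5.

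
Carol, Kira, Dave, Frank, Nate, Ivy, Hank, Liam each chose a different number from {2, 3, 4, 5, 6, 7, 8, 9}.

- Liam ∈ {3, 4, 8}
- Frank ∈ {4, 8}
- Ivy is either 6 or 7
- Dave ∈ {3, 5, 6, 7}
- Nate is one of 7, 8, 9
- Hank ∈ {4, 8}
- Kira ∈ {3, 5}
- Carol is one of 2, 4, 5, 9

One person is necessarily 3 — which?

Liam

The 8 variables together cover exactly {2, 3, 4, 5, 6, 7, 8, 9} — 8 values for 8 variables — and 2 appears only in Carol's list, so Carol = 2.
Among the 7 still-open variables, 9 fits only Nate (and all 7 values in {3, 4, 5, 6, 7, 8, 9} must be used), so Nate = 9.
Frank and Hank between them cover only {4, 8} — a naked pair. Remove those values from Liam.
So 3 goes to Liam.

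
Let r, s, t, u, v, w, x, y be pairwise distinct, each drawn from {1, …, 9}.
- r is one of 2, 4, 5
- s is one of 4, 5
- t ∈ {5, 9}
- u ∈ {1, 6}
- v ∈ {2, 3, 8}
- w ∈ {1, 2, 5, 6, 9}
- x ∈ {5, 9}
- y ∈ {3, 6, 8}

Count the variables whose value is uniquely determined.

t and x between them cover only {5, 9} — a naked pair. Remove those values from r, s, w.
That leaves s = 4. Eliminate 4 elsewhere: r.
r must be 2 (only option left). Eliminate 2 elsewhere: v, w.
u and w between them cover only {1, 6} — a naked pair. Remove those values from y.
Determined: r=2, s=4. The other variables each still have more than one consistent value. That makes 2.

2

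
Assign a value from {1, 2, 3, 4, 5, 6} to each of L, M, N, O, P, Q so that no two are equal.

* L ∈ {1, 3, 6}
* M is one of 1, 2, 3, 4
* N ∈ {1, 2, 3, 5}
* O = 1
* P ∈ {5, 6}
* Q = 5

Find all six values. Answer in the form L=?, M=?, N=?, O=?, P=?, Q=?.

L=3, M=4, N=2, O=1, P=6, Q=5

O must be 1 (only option left). So L, M, N can't be 1.
Q's domain is down to {5}, so Q = 5. Strike 5 from N, P.
P has just one choice, so P = 6. Strike 6 from L.
That leaves L = 3. So M, N can't be 3.
N must be 2 (only option left). Strike 2 from M.
That leaves M = 4.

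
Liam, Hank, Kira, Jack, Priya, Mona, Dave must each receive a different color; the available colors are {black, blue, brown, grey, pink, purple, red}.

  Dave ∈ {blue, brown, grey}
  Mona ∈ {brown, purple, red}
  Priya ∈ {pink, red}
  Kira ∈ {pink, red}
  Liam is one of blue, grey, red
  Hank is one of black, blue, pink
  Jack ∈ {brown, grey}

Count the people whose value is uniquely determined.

The 7 variables together cover exactly {black, blue, brown, grey, pink, purple, red} — 7 values for 7 variables — and black appears only in Hank's list, so Hank = black.
Among the 6 still-open variables, purple fits only Mona (and all 6 values in {blue, brown, grey, pink, purple, red} must be used), so Mona = purple.
Kira and Priya share exactly the 2 values {pink, red}; by pigeonhole those values go to them, so strike pink, red from Liam.
Determined: Hank=black, Mona=purple. The other people each still have more than one consistent value. That makes 2.

2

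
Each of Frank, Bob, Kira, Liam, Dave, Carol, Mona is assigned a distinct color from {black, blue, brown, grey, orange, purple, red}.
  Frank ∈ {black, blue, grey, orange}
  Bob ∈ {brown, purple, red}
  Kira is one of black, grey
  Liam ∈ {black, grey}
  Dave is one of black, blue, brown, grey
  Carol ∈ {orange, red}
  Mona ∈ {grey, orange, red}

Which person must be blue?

The 7 variables together cover exactly {black, blue, brown, grey, orange, purple, red} — 7 values for 7 variables — and purple appears only in Bob's list, so Bob = purple.
Among the 6 still-open variables, brown fits only Dave (and all 6 values in {black, blue, brown, grey, orange, red} must be used), so Dave = brown.
Among the 5 still-open variables, blue fits only Frank (and all 5 values in {black, blue, grey, orange, red} must be used), so Frank = blue.

Frank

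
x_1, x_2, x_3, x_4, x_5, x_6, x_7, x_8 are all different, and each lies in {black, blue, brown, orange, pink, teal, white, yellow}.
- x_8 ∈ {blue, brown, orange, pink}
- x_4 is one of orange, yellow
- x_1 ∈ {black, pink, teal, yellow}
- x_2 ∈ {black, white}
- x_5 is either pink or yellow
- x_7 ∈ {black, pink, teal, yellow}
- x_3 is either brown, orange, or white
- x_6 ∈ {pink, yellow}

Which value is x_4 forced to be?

The 8 variables together cover exactly {black, blue, brown, orange, pink, teal, white, yellow} — 8 values for 8 variables — and blue appears only in x_8's list, so x_8 = blue.
The 7 still-open variables together cover exactly {black, brown, orange, pink, teal, white, yellow} — 7 values for 7 variables — and brown appears only in x_3's list, so x_3 = brown.
Among the 6 still-open variables, orange fits only x_4 (and all 6 values in {black, orange, pink, teal, white, yellow} must be used), so x_4 = orange.

orange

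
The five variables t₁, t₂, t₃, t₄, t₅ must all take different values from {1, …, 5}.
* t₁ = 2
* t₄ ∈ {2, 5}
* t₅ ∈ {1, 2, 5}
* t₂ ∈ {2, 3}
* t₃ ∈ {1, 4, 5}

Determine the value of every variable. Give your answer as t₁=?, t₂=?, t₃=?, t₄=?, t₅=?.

t₁=2, t₂=3, t₃=4, t₄=5, t₅=1

t₁'s domain is down to {2}, so t₁ = 2. Eliminate 2 elsewhere: t₂, t₄, t₅.
t₂ has just one choice, so t₂ = 3.
t₄'s domain is down to {5}, so t₄ = 5. Remove 5 from t₃, t₅.
t₅ must be 1 (only option left). Strike 1 from t₃.
That leaves t₃ = 4.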